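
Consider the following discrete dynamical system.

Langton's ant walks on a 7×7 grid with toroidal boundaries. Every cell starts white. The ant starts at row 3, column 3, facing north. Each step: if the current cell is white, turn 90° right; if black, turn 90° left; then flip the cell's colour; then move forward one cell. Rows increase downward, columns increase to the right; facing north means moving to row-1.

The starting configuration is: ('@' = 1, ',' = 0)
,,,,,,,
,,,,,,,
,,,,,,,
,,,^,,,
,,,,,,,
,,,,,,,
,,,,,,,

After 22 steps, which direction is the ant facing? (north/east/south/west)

[0] ,,,,,,,
,,,,,,,
,,,,,,,
,,,^,,,
,,,,,,,
,,,,,,,
,,,,,,,
[1] ,,,,,,,
,,,,,,,
,,,,,,,
,,,@>,,
,,,,,,,
,,,,,,,
,,,,,,,
[2] ,,,,,,,
,,,,,,,
,,,,,,,
,,,@@,,
,,,,v,,
,,,,,,,
,,,,,,,
[3] ,,,,,,,
,,,,,,,
,,,,,,,
,,,@@,,
,,,<@,,
,,,,,,,
,,,,,,,
[4] ,,,,,,,
,,,,,,,
,,,,,,,
,,,^@,,
,,,@@,,
,,,,,,,
,,,,,,,
[5] ,,,,,,,
,,,,,,,
,,,,,,,
,,<,@,,
,,,@@,,
,,,,,,,
,,,,,,,
[6] ,,,,,,,
,,,,,,,
,,^,,,,
,,@,@,,
,,,@@,,
,,,,,,,
,,,,,,,
[7] ,,,,,,,
,,,,,,,
,,@>,,,
,,@,@,,
,,,@@,,
,,,,,,,
,,,,,,,
[8] ,,,,,,,
,,,,,,,
,,@@,,,
,,@v@,,
,,,@@,,
,,,,,,,
,,,,,,,
[9] ,,,,,,,
,,,,,,,
,,@@,,,
,,<@@,,
,,,@@,,
,,,,,,,
,,,,,,,
[10] ,,,,,,,
,,,,,,,
,,@@,,,
,,,@@,,
,,v@@,,
,,,,,,,
,,,,,,,
[11] ,,,,,,,
,,,,,,,
,,@@,,,
,,,@@,,
,<@@@,,
,,,,,,,
,,,,,,,
[12] ,,,,,,,
,,,,,,,
,,@@,,,
,^,@@,,
,@@@@,,
,,,,,,,
,,,,,,,
[13] ,,,,,,,
,,,,,,,
,,@@,,,
,@>@@,,
,@@@@,,
,,,,,,,
,,,,,,,
[14] ,,,,,,,
,,,,,,,
,,@@,,,
,@@@@,,
,@v@@,,
,,,,,,,
,,,,,,,
[15] ,,,,,,,
,,,,,,,
,,@@,,,
,@@@@,,
,@,>@,,
,,,,,,,
,,,,,,,
[16] ,,,,,,,
,,,,,,,
,,@@,,,
,@@^@,,
,@,,@,,
,,,,,,,
,,,,,,,
[17] ,,,,,,,
,,,,,,,
,,@@,,,
,@<,@,,
,@,,@,,
,,,,,,,
,,,,,,,
[18] ,,,,,,,
,,,,,,,
,,@@,,,
,@,,@,,
,@v,@,,
,,,,,,,
,,,,,,,
[19] ,,,,,,,
,,,,,,,
,,@@,,,
,@,,@,,
,<@,@,,
,,,,,,,
,,,,,,,
[20] ,,,,,,,
,,,,,,,
,,@@,,,
,@,,@,,
,,@,@,,
,v,,,,,
,,,,,,,
[21] ,,,,,,,
,,,,,,,
,,@@,,,
,@,,@,,
,,@,@,,
<@,,,,,
,,,,,,,
[22] ,,,,,,,
,,,,,,,
,,@@,,,
,@,,@,,
^,@,@,,
@@,,,,,
,,,,,,,

north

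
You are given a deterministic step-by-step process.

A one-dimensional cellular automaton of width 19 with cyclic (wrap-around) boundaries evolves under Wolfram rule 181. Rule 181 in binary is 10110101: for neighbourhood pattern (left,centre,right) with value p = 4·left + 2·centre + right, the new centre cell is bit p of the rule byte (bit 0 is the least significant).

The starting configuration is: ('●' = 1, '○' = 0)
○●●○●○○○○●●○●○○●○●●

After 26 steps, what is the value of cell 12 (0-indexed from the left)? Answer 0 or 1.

k=0  ○●●○●○○○○●●○●○○●○●●
k=1  ●○○●●●●●○○○●●●○●●○○
k=2  ●●○○●●●○●●○○●○●○○●○
k=3  ○○●○○●○●○○●○●●●●○●●
k=4  ●○●●○●●●●○●●○●●○●○○
k=5  ●●○○●○●●○●○○●○○●●●○
k=6  ○○●○●●○○●●●○●●○○●○●
k=7  ●○●●○○●○○●○●○○●○●●●
k=8  ○●○○●○●●○●●●●○●●○●●
k=9  ●●●○●●○○●○●●○●○○●○○
k=10  ○●○●○○●○●●○○●●●○●●○
k=11  ○●●●●○●●○○●○○●○●○○●
k=12  ●○●●○●○○●○●●○●●●●○●
k=13  ○●○○●●●○●●○○●○●●○●○
k=14  ○●●○○●○●○○●○●●○○●●●
k=15  ●○○●○●●●●○●●○○●○○●○
k=16  ●●○●●○●●○●○○●○●●○●●
k=17  ●○●○○●○○●●●○●●○○●○●
k=18  ○●●●○●●○○●○●○○●○●●○
k=19  ○○●○●○○●○●●●●○●●○○●
k=20  ●○●●●●○●●○●●○●○○●○●
k=21  ○●○●●○●○○●○○●●●○●●○
k=22  ○●●○○●●●○●●○○●○●○○●
k=23  ●○○●○○●○●○○●○●●●●○●
k=24  ○●○●●○●●●●○●●○●●○●○
k=25  ○●●○○●○●●○●○○●○○●●●
k=26  ●○○●○●●○○●●●○●●○○●○

0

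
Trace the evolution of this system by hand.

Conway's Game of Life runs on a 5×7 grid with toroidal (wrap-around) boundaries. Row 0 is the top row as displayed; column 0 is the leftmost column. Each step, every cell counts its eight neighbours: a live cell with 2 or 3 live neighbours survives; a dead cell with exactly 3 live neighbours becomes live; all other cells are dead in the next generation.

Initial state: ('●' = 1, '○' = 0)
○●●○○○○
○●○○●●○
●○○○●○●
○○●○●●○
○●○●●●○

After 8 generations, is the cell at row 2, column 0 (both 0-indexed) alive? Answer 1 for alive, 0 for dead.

0

0) ○●●○○○○
○●○○●●○
●○○○●○●
○○●○●●○
○●○●●●○
1) ●●○○○○○
○●●●●●●
●●○○○○●
●●●○○○○
○●○○○●○
2) ○○○●○○○
○○○●●●○
○○○○●○○
○○●○○○○
○○○○○○●
3) ○○○●○●○
○○○●○●○
○○○○●●○
○○○○○○○
○○○○○○○
4) ○○○○○○○
○○○●○●●
○○○○●●○
○○○○○○○
○○○○○○○
5) ○○○○○○○
○○○○○●●
○○○○●●●
○○○○○○○
○○○○○○○
6) ○○○○○○○
○○○○●○●
○○○○●○●
○○○○○●○
○○○○○○○
7) ○○○○○○○
○○○○○○○
○○○○●○●
○○○○○●○
○○○○○○○
8) ○○○○○○○
○○○○○○○
○○○○○●○
○○○○○●○
○○○○○○○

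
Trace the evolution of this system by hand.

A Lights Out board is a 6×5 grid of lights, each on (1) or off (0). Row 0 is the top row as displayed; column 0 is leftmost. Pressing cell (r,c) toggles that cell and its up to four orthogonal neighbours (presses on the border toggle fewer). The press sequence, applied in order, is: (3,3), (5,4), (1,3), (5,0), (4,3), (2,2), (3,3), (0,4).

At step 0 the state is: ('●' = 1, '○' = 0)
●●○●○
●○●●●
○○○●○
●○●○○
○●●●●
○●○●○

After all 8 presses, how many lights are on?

18

0) ●●○●○
●○●●●
○○○●○
●○●○○
○●●●●
○●○●○
1) ●●○●○
●○●●●
○○○○○
●○○●●
○●●○●
○●○●○
2) ●●○●○
●○●●●
○○○○○
●○○●●
○●●○○
○●○○●
3) ●●○○○
●○○○○
○○○●○
●○○●●
○●●○○
○●○○●
4) ●●○○○
●○○○○
○○○●○
●○○●●
●●●○○
●○○○●
5) ●●○○○
●○○○○
○○○●○
●○○○●
●●○●●
●○○●●
6) ●●○○○
●○●○○
○●●○○
●○●○●
●●○●●
●○○●●
7) ●●○○○
●○●○○
○●●●○
●○○●○
●●○○●
●○○●●
8) ●●○●●
●○●○●
○●●●○
●○○●○
●●○○●
●○○●●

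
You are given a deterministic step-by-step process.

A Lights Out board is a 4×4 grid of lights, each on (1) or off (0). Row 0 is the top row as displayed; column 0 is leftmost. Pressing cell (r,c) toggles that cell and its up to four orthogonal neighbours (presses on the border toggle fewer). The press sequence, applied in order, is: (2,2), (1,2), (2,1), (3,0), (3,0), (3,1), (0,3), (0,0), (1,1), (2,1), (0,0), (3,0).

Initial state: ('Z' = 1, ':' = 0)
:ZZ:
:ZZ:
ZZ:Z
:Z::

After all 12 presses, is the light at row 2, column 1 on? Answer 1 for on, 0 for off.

[0] :ZZ:
:ZZ:
ZZ:Z
:Z::
[1] :ZZ:
:Z::
Z:Z:
:ZZ:
[2] :Z::
::ZZ
Z:::
:ZZ:
[3] :Z::
:ZZZ
:ZZ:
::Z:
[4] :Z::
:ZZZ
ZZZ:
ZZZ:
[5] :Z::
:ZZZ
:ZZ:
::Z:
[6] :Z::
:ZZZ
::Z:
ZZ::
[7] :ZZZ
:ZZ:
::Z:
ZZ::
[8] Z:ZZ
ZZZ:
::Z:
ZZ::
[9] ZZZZ
::::
:ZZ:
ZZ::
[10] ZZZZ
:Z::
Z:::
Z:::
[11] ::ZZ
ZZ::
Z:::
Z:::
[12] ::ZZ
ZZ::
::::
:Z::

0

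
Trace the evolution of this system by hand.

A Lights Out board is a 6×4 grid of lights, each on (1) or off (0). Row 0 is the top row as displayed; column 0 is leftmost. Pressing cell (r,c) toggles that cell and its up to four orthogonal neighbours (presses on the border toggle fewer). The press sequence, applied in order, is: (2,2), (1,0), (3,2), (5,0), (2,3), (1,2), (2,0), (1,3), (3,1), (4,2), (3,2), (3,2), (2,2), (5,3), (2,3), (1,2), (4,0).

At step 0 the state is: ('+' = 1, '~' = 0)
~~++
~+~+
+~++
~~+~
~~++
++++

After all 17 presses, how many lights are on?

step 0: ~~++
~+~+
+~++
~~+~
~~++
++++
step 1: ~~++
~+++
++~~
~~~~
~~++
++++
step 2: +~++
+~++
~+~~
~~~~
~~++
++++
step 3: +~++
+~++
~++~
~+++
~~~+
++++
step 4: +~++
+~++
~++~
~+++
+~~+
~~++
step 5: +~++
+~+~
~+~+
~++~
+~~+
~~++
step 6: +~~+
++~+
~+++
~++~
+~~+
~~++
step 7: +~~+
~+~+
+~++
+++~
+~~+
~~++
step 8: +~~~
~++~
+~+~
+++~
+~~+
~~++
step 9: +~~~
~++~
+++~
~~~~
++~+
~~++
step 10: +~~~
~++~
+++~
~~+~
+~+~
~~~+
step 11: +~~~
~++~
++~~
~+~+
+~~~
~~~+
step 12: +~~~
~++~
+++~
~~+~
+~+~
~~~+
step 13: +~~~
~+~~
+~~+
~~~~
+~+~
~~~+
step 14: +~~~
~+~~
+~~+
~~~~
+~++
~~+~
step 15: +~~~
~+~+
+~+~
~~~+
+~++
~~+~
step 16: +~+~
~~+~
+~~~
~~~+
+~++
~~+~
step 17: +~+~
~~+~
+~~~
+~~+
~+++
+~+~

11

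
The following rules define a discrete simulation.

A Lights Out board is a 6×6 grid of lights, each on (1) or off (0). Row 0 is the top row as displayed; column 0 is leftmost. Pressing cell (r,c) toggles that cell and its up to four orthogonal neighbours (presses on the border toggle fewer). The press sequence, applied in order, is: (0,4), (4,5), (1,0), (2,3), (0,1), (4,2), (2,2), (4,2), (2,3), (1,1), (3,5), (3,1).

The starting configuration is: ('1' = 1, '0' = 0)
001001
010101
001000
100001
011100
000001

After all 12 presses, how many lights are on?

15

t=0: 001001
010101
001000
100001
011100
000001
t=1: 001110
010111
001000
100001
011100
000001
t=2: 001110
010111
001000
100000
011111
000000
t=3: 101110
100111
101000
100000
011111
000000
t=4: 101110
100011
100110
100100
011111
000000
t=5: 010110
110011
100110
100100
011111
000000
t=6: 010110
110011
100110
101100
000011
001000
t=7: 010110
111011
111010
100100
000011
001000
t=8: 010110
111011
111010
101100
011111
000000
t=9: 010110
111111
110100
101000
011111
000000
t=10: 000110
000111
100100
101000
011111
000000
t=11: 000110
000111
100101
101011
011110
000000
t=12: 000110
000111
110101
010011
001110
000000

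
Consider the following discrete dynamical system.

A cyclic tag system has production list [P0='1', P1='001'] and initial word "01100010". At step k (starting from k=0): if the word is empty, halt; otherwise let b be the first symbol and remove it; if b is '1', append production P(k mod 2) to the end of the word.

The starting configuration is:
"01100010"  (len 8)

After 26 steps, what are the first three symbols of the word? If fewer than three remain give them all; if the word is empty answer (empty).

step 0: "01100010"  (len 8)
step 1: "1100010"  (len 7)
step 2: "100010001"  (len 9)
step 3: "000100011"  (len 9)
step 4: "00100011"  (len 8)
step 5: "0100011"  (len 7)
step 6: "100011"  (len 6)
step 7: "000111"  (len 6)
step 8: "00111"  (len 5)
step 9: "0111"  (len 4)
step 10: "111"  (len 3)
step 11: "111"  (len 3)
step 12: "11001"  (len 5)
step 13: "10011"  (len 5)
step 14: "0011001"  (len 7)
step 15: "011001"  (len 6)
step 16: "11001"  (len 5)
step 17: "10011"  (len 5)
step 18: "0011001"  (len 7)
step 19: "011001"  (len 6)
step 20: "11001"  (len 5)
step 21: "10011"  (len 5)
step 22: "0011001"  (len 7)
step 23: "011001"  (len 6)
step 24: "11001"  (len 5)
step 25: "10011"  (len 5)
step 26: "0011001"  (len 7)

001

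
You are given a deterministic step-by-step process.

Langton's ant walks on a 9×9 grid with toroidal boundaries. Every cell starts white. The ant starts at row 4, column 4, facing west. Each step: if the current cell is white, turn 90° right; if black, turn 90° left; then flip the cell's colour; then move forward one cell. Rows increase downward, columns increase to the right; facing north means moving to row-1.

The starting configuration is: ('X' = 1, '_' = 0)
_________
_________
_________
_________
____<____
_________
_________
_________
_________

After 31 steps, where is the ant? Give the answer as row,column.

6,5

0) _________
_________
_________
_________
____<____
_________
_________
_________
_________
1) _________
_________
_________
____^____
____X____
_________
_________
_________
_________
2) _________
_________
_________
____X>___
____X____
_________
_________
_________
_________
3) _________
_________
_________
____XX___
____Xv___
_________
_________
_________
_________
4) _________
_________
_________
____XX___
____<X___
_________
_________
_________
_________
5) _________
_________
_________
____XX___
_____X___
____v____
_________
_________
_________
6) _________
_________
_________
____XX___
_____X___
___<X____
_________
_________
_________
7) _________
_________
_________
____XX___
___^_X___
___XX____
_________
_________
_________
8) _________
_________
_________
____XX___
___X>X___
___XX____
_________
_________
_________
9) _________
_________
_________
____XX___
___XXX___
___Xv____
_________
_________
_________
10) _________
_________
_________
____XX___
___XXX___
___X_>___
_________
_________
_________
11) _________
_________
_________
____XX___
___XXX___
___X_X___
_____v___
_________
_________
12) _________
_________
_________
____XX___
___XXX___
___X_X___
____<X___
_________
_________
13) _________
_________
_________
____XX___
___XXX___
___X^X___
____XX___
_________
_________
14) _________
_________
_________
____XX___
___XXX___
___XX>___
____XX___
_________
_________
15) _________
_________
_________
____XX___
___XX^___
___XX____
____XX___
_________
_________
16) _________
_________
_________
____XX___
___X<____
___XX____
____XX___
_________
_________
17) _________
_________
_________
____XX___
___X_____
___Xv____
____XX___
_________
_________
18) _________
_________
_________
____XX___
___X_____
___X_>___
____XX___
_________
_________
19) _________
_________
_________
____XX___
___X_____
___X_X___
____Xv___
_________
_________
20) _________
_________
_________
____XX___
___X_____
___X_X___
____X_>__
_________
_________
21) _________
_________
_________
____XX___
___X_____
___X_X___
____X_X__
______v__
_________
22) _________
_________
_________
____XX___
___X_____
___X_X___
____X_X__
_____<X__
_________
23) _________
_________
_________
____XX___
___X_____
___X_X___
____X^X__
_____XX__
_________
24) _________
_________
_________
____XX___
___X_____
___X_X___
____XX>__
_____XX__
_________
25) _________
_________
_________
____XX___
___X_____
___X_X^__
____XX___
_____XX__
_________
26) _________
_________
_________
____XX___
___X_____
___X_XX>_
____XX___
_____XX__
_________
27) _________
_________
_________
____XX___
___X_____
___X_XXX_
____XX_v_
_____XX__
_________
28) _________
_________
_________
____XX___
___X_____
___X_XXX_
____XX<X_
_____XX__
_________
29) _________
_________
_________
____XX___
___X_____
___X_X^X_
____XXXX_
_____XX__
_________
30) _________
_________
_________
____XX___
___X_____
___X_<_X_
____XXXX_
_____XX__
_________
31) _________
_________
_________
____XX___
___X_____
___X___X_
____XvXX_
_____XX__
_________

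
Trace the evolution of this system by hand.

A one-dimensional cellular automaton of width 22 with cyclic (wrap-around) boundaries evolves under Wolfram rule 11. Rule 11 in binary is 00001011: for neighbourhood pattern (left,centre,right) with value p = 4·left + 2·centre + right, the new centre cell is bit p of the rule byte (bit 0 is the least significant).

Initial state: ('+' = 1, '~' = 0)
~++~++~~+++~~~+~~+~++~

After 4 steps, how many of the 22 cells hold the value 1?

10

[0] ~++~++~~+++~~~+~~+~++~
[1] ++~~+~~++~~~++~~+~~+~~
[2] +~~+~~++~~+++~~+~~+~~+
[3] ~~+~~++~~++~~~+~~+~~++
[4] ~+~~++~~++~~++~~+~~++~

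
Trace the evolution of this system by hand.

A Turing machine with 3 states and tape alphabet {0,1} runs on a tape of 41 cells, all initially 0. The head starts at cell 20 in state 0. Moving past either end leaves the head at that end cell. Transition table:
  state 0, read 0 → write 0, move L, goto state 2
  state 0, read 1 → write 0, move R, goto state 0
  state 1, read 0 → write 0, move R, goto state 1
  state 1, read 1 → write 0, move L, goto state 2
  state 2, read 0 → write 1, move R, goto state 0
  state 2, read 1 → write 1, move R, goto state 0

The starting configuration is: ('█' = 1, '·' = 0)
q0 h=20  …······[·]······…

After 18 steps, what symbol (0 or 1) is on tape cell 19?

1

0) q0 h=20  …······[·]······…
1) q2 h=19  …······[·]······…
2) q0 h=20  …·····█[·]······…
3) q2 h=19  …······[█]······…
4) q0 h=20  …·····█[·]······…
5) q2 h=19  …······[█]······…
6) q0 h=20  …·····█[·]······…
7) q2 h=19  …······[█]······…
8) q0 h=20  …·····█[·]······…
9) q2 h=19  …······[█]······…
10) q0 h=20  …·····█[·]······…
11) q2 h=19  …······[█]······…
12) q0 h=20  …·····█[·]······…
13) q2 h=19  …······[█]······…
14) q0 h=20  …·····█[·]······…
15) q2 h=19  …······[█]······…
16) q0 h=20  …·····█[·]······…
17) q2 h=19  …······[█]······…
18) q0 h=20  …·····█[·]······…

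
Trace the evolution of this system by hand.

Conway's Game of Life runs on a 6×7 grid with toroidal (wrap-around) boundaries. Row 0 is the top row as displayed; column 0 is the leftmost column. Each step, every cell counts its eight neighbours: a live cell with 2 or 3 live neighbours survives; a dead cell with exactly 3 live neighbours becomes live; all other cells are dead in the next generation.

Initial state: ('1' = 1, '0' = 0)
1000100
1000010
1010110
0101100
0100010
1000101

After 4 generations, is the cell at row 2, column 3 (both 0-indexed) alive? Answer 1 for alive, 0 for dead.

step 0: 1000100
1000010
1010110
0101100
0100010
1000101
step 1: 1100100
1001010
1010010
1101001
0111011
1100101
step 2: 0011100
1011010
0011010
0001000
0001000
0000100
step 3: 0110010
0000011
0100001
0001000
0001100
0010100
step 4: 0111111
0110011
1000011
0011100
0010100
0110110

0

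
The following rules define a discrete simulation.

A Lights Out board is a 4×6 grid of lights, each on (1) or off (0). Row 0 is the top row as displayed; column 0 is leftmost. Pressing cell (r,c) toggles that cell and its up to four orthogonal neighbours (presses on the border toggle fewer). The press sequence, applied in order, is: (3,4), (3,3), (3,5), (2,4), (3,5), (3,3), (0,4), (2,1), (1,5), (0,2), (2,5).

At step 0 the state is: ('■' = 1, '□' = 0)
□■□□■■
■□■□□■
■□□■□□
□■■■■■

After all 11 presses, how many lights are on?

13

t=0: □■□□■■
■□■□□■
■□□■□□
□■■■■■
t=1: □■□□■■
■□■□□■
■□□■■□
□■■□□□
t=2: □■□□■■
■□■□□■
■□□□■□
□■□■■□
t=3: □■□□■■
■□■□□■
■□□□■■
□■□■□■
t=4: □■□□■■
■□■□■■
■□□■□□
□■□■■■
t=5: □■□□■■
■□■□■■
■□□■□■
□■□■□□
t=6: □■□□■■
■□■□■■
■□□□□■
□■■□■□
t=7: □■□■□□
■□■□□■
■□□□□■
□■■□■□
t=8: □■□■□□
■■■□□■
□■■□□■
□□■□■□
t=9: □■□■□■
■■■□■□
□■■□□□
□□■□■□
t=10: □□■□□■
■■□□■□
□■■□□□
□□■□■□
t=11: □□■□□■
■■□□■■
□■■□■■
□□■□■■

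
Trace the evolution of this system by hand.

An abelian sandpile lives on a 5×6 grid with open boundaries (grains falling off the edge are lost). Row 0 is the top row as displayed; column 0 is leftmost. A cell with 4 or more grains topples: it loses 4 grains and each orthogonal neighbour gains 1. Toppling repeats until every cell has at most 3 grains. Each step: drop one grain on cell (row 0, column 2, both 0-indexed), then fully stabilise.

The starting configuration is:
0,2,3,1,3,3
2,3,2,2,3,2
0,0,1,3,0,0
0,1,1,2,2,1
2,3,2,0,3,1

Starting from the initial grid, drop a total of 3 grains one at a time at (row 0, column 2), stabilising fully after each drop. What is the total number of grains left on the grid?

t=0: 0,2,3,1,3,3
2,3,2,2,3,2
0,0,1,3,0,0
0,1,1,2,2,1
2,3,2,0,3,1
t=1: 0,3,0,2,3,3
2,3,3,2,3,2
0,0,1,3,0,0
0,1,1,2,2,1
2,3,2,0,3,1
t=2: 0,3,1,2,3,3
2,3,3,2,3,2
0,0,1,3,0,0
0,1,1,2,2,1
2,3,2,0,3,1
t=3: 0,3,2,2,3,3
2,3,3,2,3,2
0,0,1,3,0,0
0,1,1,2,2,1
2,3,2,0,3,1

50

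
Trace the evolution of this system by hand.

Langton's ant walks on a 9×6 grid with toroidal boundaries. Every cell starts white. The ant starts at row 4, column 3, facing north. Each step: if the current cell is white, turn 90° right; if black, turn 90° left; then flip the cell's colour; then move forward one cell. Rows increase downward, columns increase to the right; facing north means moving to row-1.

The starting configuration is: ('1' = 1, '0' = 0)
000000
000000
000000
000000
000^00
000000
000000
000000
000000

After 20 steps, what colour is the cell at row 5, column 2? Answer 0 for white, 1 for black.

1

step 0: 000000
000000
000000
000000
000^00
000000
000000
000000
000000
step 1: 000000
000000
000000
000000
0001>0
000000
000000
000000
000000
step 2: 000000
000000
000000
000000
000110
0000v0
000000
000000
000000
step 3: 000000
000000
000000
000000
000110
000<10
000000
000000
000000
step 4: 000000
000000
000000
000000
000^10
000110
000000
000000
000000
step 5: 000000
000000
000000
000000
00<010
000110
000000
000000
000000
step 6: 000000
000000
000000
00^000
001010
000110
000000
000000
000000
step 7: 000000
000000
000000
001>00
001010
000110
000000
000000
000000
step 8: 000000
000000
000000
001100
001v10
000110
000000
000000
000000
step 9: 000000
000000
000000
001100
00<110
000110
000000
000000
000000
step 10: 000000
000000
000000
001100
000110
00v110
000000
000000
000000
step 11: 000000
000000
000000
001100
000110
0<1110
000000
000000
000000
step 12: 000000
000000
000000
001100
0^0110
011110
000000
000000
000000
step 13: 000000
000000
000000
001100
01>110
011110
000000
000000
000000
step 14: 000000
000000
000000
001100
011110
01v110
000000
000000
000000
step 15: 000000
000000
000000
001100
011110
010>10
000000
000000
000000
step 16: 000000
000000
000000
001100
011^10
010010
000000
000000
000000
step 17: 000000
000000
000000
001100
01<010
010010
000000
000000
000000
step 18: 000000
000000
000000
001100
010010
01v010
000000
000000
000000
step 19: 000000
000000
000000
001100
010010
0<1010
000000
000000
000000
step 20: 000000
000000
000000
001100
010010
001010
0v0000
000000
000000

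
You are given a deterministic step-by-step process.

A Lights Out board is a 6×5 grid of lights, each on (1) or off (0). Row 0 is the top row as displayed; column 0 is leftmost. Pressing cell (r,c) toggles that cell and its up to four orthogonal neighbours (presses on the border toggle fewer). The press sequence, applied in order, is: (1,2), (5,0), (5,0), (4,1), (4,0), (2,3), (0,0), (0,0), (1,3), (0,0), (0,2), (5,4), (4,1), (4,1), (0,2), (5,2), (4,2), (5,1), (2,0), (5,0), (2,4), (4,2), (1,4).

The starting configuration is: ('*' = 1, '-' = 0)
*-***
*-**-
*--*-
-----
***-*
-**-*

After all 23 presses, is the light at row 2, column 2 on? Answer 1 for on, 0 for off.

0) *-***
*-**-
*--*-
-----
***-*
-**-*
1) *--**
**---
*-**-
-----
***-*
-**-*
2) *--**
**---
*-**-
-----
-**-*
*-*-*
3) *--**
**---
*-**-
-----
***-*
-**-*
4) *--**
**---
*-**-
-*---
----*
--*-*
5) *--**
**---
*-**-
**---
**--*
*-*-*
6) *--**
**-*-
*---*
**-*-
**--*
*-*-*
7) -*-**
-*-*-
*---*
**-*-
**--*
*-*-*
8) *--**
**-*-
*---*
**-*-
**--*
*-*-*
9) *---*
***-*
*--**
**-*-
**--*
*-*-*
10) -*--*
-**-*
*--**
**-*-
**--*
*-*-*
11) --***
-*--*
*--**
**-*-
**--*
*-*-*
12) --***
-*--*
*--**
**-*-
**---
*-**-
13) --***
-*--*
*--**
*--*-
--*--
****-
14) --***
-*--*
*--**
**-*-
**---
*-**-
15) -*--*
-**-*
*--**
**-*-
**---
*-**-
16) -*--*
-**-*
*--**
**-*-
***--
**---
17) -*--*
-**-*
*--**
****-
*--*-
***--
18) -*--*
-**-*
*--**
****-
**-*-
-----
19) -*--*
***-*
-*-**
-***-
**-*-
-----
20) -*--*
***-*
-*-**
-***-
-*-*-
**---
21) -*--*
***--
-*---
-****
-*-*-
**---
22) -*--*
***--
-*---
-*-**
--*--
***--
23) -*---
*****
-*--*
-*-**
--*--
***--

0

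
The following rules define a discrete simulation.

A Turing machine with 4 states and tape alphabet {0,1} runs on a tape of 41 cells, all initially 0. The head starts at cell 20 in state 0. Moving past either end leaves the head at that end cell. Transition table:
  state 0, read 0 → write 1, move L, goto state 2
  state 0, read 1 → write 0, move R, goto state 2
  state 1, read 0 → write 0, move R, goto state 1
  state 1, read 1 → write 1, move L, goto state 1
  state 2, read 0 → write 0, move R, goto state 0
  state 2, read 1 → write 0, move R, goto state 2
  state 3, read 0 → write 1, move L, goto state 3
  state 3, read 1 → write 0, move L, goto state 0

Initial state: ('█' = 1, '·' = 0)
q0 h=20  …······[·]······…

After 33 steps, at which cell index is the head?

0) q0 h=20  …······[·]······…
1) q2 h=19  …······[·]█·····…
2) q0 h=20  …······[█]······…
3) q2 h=21  …······[·]······…
4) q0 h=22  …······[·]······…
5) q2 h=21  …······[·]█·····…
6) q0 h=22  …······[█]······…
7) q2 h=23  …······[·]······…
8) q0 h=24  …······[·]······…
9) q2 h=23  …······[·]█·····…
10) q0 h=24  …······[█]······…
11) q2 h=25  …······[·]······…
12) q0 h=26  …······[·]······…
13) q2 h=25  …······[·]█·····…
14) q0 h=26  …······[█]······…
15) q2 h=27  …······[·]······…
16) q0 h=28  …······[·]······…
17) q2 h=27  …······[·]█·····…
18) q0 h=28  …······[█]······…
19) q2 h=29  …······[·]······…
20) q0 h=30  …······[·]······…
21) q2 h=29  …······[·]█·····…
22) q0 h=30  …······[█]······…
23) q2 h=31  …······[·]······…
24) q0 h=32  …······[·]······…
25) q2 h=31  …······[·]█·····…
26) q0 h=32  …······[█]······…
27) q2 h=33  …······[·]······…
28) q0 h=34  …······[·]······|
29) q2 h=33  …······[·]█·····…
30) q0 h=34  …······[█]······|
31) q2 h=35  …······[·]·····|
32) q0 h=36  …······[·]····|
33) q2 h=35  …······[·]█····|

35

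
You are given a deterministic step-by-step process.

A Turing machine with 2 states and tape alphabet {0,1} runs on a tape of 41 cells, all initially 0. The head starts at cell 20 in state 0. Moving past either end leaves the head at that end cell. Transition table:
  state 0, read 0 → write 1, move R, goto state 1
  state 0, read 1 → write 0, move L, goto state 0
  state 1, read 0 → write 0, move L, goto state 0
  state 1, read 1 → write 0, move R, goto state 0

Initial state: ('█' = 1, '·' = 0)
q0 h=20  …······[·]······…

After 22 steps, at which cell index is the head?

14

t=0: q0 h=20  …······[·]······…
t=1: q1 h=21  …·····█[·]······…
t=2: q0 h=20  …······[█]······…
t=3: q0 h=19  …······[·]······…
t=4: q1 h=20  …·····█[·]······…
t=5: q0 h=19  …······[█]······…
t=6: q0 h=18  …······[·]······…
t=7: q1 h=19  …·····█[·]······…
t=8: q0 h=18  …······[█]······…
t=9: q0 h=17  …······[·]······…
t=10: q1 h=18  …·····█[·]······…
t=11: q0 h=17  …······[█]······…
t=12: q0 h=16  …······[·]······…
t=13: q1 h=17  …·····█[·]······…
t=14: q0 h=16  …······[█]······…
t=15: q0 h=15  …······[·]······…
t=16: q1 h=16  …·····█[·]······…
t=17: q0 h=15  …······[█]······…
t=18: q0 h=14  …······[·]······…
t=19: q1 h=15  …·····█[·]······…
t=20: q0 h=14  …······[█]······…
t=21: q0 h=13  …······[·]······…
t=22: q1 h=14  …·····█[·]······…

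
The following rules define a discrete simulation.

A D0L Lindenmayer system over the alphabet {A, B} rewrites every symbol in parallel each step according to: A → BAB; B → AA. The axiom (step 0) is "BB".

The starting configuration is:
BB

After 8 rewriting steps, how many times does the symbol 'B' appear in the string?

1448

k=0  BB
k=1  AAAA
k=2  BABBABBABBAB
k=3  AABABAAAABABAAAABABAAAABABAA
k=4  BABBABAABABAABABBABBABBABAABABAABABBABBABBABAABABAABABBABBABBABAABABAABABBAB
k=5  AABABAAAABABAABABBABAABABAABABBABAABABAAAABABAAAABABAAAABA…ABAAAABABAAAABABAAAABABAABABBABAABABAABABBABAABABAAAABABAA  (len 188)
k=6  BABBABAABABAABABBABBABBABAABABAABABBABAABABAAAABABAABABBAB…BABBABAABABAAAABABAABABBABAABABAABABBABBABBABAABABAABABBAB  (len 492)
k=7  AABABAAAABABAABABBABAABABAABABBABAABABAAAABABAAAABABAAAABA…ABAAAABABAAAABABAAAABABAABABBABAABABAABABBABAABABAAAABABAA  (len 1244)
k=8  BABBABAABABAABABBABBABBABAABABAABABBABAABABAAAABABAABABBAB…BABBABAABABAAAABABAABABBABAABABAABABBABBABBABAABABAABABBAB  (len 3212)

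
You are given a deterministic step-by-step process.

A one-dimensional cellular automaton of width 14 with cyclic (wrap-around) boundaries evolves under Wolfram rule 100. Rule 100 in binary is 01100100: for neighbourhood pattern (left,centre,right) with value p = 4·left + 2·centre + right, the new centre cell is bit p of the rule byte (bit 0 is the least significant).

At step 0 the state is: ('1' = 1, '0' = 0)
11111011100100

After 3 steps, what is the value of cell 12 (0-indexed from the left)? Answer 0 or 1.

0

gen 0: 11111011100100
gen 1: 00001100100100
gen 2: 00000100100100
gen 3: 00000100100100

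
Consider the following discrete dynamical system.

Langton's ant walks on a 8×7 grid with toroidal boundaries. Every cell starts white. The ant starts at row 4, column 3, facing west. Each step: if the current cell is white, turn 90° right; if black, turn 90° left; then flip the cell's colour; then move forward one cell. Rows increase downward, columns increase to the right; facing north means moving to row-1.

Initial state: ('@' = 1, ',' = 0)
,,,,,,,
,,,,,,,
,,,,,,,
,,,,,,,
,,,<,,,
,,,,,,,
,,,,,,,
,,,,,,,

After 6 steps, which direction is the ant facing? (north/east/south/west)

west

step 0: ,,,,,,,
,,,,,,,
,,,,,,,
,,,,,,,
,,,<,,,
,,,,,,,
,,,,,,,
,,,,,,,
step 1: ,,,,,,,
,,,,,,,
,,,,,,,
,,,^,,,
,,,@,,,
,,,,,,,
,,,,,,,
,,,,,,,
step 2: ,,,,,,,
,,,,,,,
,,,,,,,
,,,@>,,
,,,@,,,
,,,,,,,
,,,,,,,
,,,,,,,
step 3: ,,,,,,,
,,,,,,,
,,,,,,,
,,,@@,,
,,,@v,,
,,,,,,,
,,,,,,,
,,,,,,,
step 4: ,,,,,,,
,,,,,,,
,,,,,,,
,,,@@,,
,,,<@,,
,,,,,,,
,,,,,,,
,,,,,,,
step 5: ,,,,,,,
,,,,,,,
,,,,,,,
,,,@@,,
,,,,@,,
,,,v,,,
,,,,,,,
,,,,,,,
step 6: ,,,,,,,
,,,,,,,
,,,,,,,
,,,@@,,
,,,,@,,
,,<@,,,
,,,,,,,
,,,,,,,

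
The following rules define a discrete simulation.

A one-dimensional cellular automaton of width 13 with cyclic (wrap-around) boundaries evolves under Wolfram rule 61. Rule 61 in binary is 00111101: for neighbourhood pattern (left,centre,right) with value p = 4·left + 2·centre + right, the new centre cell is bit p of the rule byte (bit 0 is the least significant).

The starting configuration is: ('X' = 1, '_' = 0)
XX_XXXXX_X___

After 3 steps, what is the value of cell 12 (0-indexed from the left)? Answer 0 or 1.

gen 0: XX_XXXXX_X___
gen 1: X_XX____XXXX_
gen 2: XXX_XXX_X___X
gen 3: ___XX__XXXX_X

1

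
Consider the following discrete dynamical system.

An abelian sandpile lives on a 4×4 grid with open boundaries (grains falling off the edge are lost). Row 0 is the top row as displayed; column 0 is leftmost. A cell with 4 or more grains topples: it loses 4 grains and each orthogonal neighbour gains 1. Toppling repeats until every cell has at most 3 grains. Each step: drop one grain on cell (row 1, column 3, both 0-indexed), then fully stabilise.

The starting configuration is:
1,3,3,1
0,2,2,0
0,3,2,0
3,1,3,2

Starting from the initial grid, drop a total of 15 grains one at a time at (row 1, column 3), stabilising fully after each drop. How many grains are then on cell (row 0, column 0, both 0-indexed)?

2

step 0: 1,3,3,1
0,2,2,0
0,3,2,0
3,1,3,2
step 1: 1,3,3,1
0,2,2,1
0,3,2,0
3,1,3,2
step 2: 1,3,3,1
0,2,2,2
0,3,2,0
3,1,3,2
step 3: 1,3,3,1
0,2,2,3
0,3,2,0
3,1,3,2
step 4: 1,3,3,2
0,2,3,0
0,3,2,1
3,1,3,2
step 5: 1,3,3,2
0,2,3,1
0,3,2,1
3,1,3,2
step 6: 1,3,3,2
0,2,3,2
0,3,2,1
3,1,3,2
step 7: 1,3,3,2
0,2,3,3
0,3,2,1
3,1,3,2
step 8: 2,1,2,0
1,1,3,2
1,1,1,3
3,3,0,3
step 9: 2,1,2,0
1,1,3,3
1,1,1,3
3,3,0,3
step 10: 2,1,3,1
1,2,0,2
1,1,3,1
3,3,1,0
step 11: 2,1,3,1
1,2,0,3
1,1,3,1
3,3,1,0
step 12: 2,1,3,2
1,2,1,0
1,1,3,2
3,3,1,0
step 13: 2,1,3,2
1,2,1,1
1,1,3,2
3,3,1,0
step 14: 2,1,3,2
1,2,1,2
1,1,3,2
3,3,1,0
step 15: 2,1,3,2
1,2,1,3
1,1,3,2
3,3,1,0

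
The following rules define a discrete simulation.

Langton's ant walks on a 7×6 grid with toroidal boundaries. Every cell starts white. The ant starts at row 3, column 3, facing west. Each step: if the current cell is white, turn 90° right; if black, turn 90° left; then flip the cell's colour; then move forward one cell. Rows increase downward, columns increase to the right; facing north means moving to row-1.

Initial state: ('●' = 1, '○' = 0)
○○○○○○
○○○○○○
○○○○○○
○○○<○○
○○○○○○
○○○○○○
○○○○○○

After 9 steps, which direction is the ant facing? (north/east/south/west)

south

0) ○○○○○○
○○○○○○
○○○○○○
○○○<○○
○○○○○○
○○○○○○
○○○○○○
1) ○○○○○○
○○○○○○
○○○^○○
○○○●○○
○○○○○○
○○○○○○
○○○○○○
2) ○○○○○○
○○○○○○
○○○●>○
○○○●○○
○○○○○○
○○○○○○
○○○○○○
3) ○○○○○○
○○○○○○
○○○●●○
○○○●v○
○○○○○○
○○○○○○
○○○○○○
4) ○○○○○○
○○○○○○
○○○●●○
○○○<●○
○○○○○○
○○○○○○
○○○○○○
5) ○○○○○○
○○○○○○
○○○●●○
○○○○●○
○○○v○○
○○○○○○
○○○○○○
6) ○○○○○○
○○○○○○
○○○●●○
○○○○●○
○○<●○○
○○○○○○
○○○○○○
7) ○○○○○○
○○○○○○
○○○●●○
○○^○●○
○○●●○○
○○○○○○
○○○○○○
8) ○○○○○○
○○○○○○
○○○●●○
○○●>●○
○○●●○○
○○○○○○
○○○○○○
9) ○○○○○○
○○○○○○
○○○●●○
○○●●●○
○○●v○○
○○○○○○
○○○○○○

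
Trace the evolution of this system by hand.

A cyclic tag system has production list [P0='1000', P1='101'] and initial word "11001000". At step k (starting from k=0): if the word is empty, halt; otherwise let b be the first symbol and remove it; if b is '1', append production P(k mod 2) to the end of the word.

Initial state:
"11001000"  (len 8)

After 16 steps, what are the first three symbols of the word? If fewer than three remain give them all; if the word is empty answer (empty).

000

[0] "11001000"  (len 8)
[1] "10010001000"  (len 11)
[2] "0010001000101"  (len 13)
[3] "010001000101"  (len 12)
[4] "10001000101"  (len 11)
[5] "00010001011000"  (len 14)
[6] "0010001011000"  (len 13)
[7] "010001011000"  (len 12)
[8] "10001011000"  (len 11)
[9] "00010110001000"  (len 14)
[10] "0010110001000"  (len 13)
[11] "010110001000"  (len 12)
[12] "10110001000"  (len 11)
[13] "01100010001000"  (len 14)
[14] "1100010001000"  (len 13)
[15] "1000100010001000"  (len 16)
[16] "000100010001000101"  (len 18)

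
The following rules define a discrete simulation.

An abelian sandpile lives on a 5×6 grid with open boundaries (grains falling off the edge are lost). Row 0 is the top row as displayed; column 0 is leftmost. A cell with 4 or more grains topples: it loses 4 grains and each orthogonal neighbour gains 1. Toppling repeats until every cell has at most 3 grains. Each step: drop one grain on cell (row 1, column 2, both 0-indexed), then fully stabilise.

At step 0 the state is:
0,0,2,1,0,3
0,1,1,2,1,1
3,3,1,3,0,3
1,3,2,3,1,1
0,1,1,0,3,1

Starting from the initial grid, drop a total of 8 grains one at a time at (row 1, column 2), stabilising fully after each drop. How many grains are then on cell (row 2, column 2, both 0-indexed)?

3

[0] 0,0,2,1,0,3
0,1,1,2,1,1
3,3,1,3,0,3
1,3,2,3,1,1
0,1,1,0,3,1
[1] 0,0,2,1,0,3
0,1,2,2,1,1
3,3,1,3,0,3
1,3,2,3,1,1
0,1,1,0,3,1
[2] 0,0,2,1,0,3
0,1,3,2,1,1
3,3,1,3,0,3
1,3,2,3,1,1
0,1,1,0,3,1
[3] 0,0,3,1,0,3
0,2,0,3,1,1
3,3,2,3,0,3
1,3,2,3,1,1
0,1,1,0,3,1
[4] 0,0,3,1,0,3
0,2,1,3,1,1
3,3,2,3,0,3
1,3,2,3,1,1
0,1,1,0,3,1
[5] 0,0,3,1,0,3
0,2,2,3,1,1
3,3,2,3,0,3
1,3,2,3,1,1
0,1,1,0,3,1
[6] 0,0,3,1,0,3
0,2,3,3,1,1
3,3,2,3,0,3
1,3,2,3,1,1
0,1,1,0,3,1
[7] 0,2,1,3,0,3
2,1,0,2,2,1
0,3,3,2,1,3
3,1,1,1,2,1
0,2,2,1,3,1
[8] 0,2,1,3,0,3
2,1,1,2,2,1
0,3,3,2,1,3
3,1,1,1,2,1
0,2,2,1,3,1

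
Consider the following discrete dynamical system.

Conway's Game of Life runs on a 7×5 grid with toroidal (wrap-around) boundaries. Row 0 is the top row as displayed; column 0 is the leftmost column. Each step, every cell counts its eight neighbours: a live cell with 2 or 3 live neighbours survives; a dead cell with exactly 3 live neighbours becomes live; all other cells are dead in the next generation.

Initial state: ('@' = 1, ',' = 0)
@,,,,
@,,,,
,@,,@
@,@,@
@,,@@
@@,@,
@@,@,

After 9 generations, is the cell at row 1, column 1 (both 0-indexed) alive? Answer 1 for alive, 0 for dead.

0) @,,,,
@,,,,
,@,,@
@,@,@
@,,@@
@@,@,
@@,@,
1) @,,,,
@@,,@
,@,@@
,,@,,
,,,,,
,,,@,
,,,,,
2) @@,,@
,@@@,
,@,@@
,,@@,
,,,,,
,,,,,
,,,,,
3) @@,@@
,,,,,
@@,,@
,,@@@
,,,,,
,,,,,
@,,,,
4) @@,,@
,,@@,
@@@,@
,@@@@
,,,@,
,,,,,
@@,,,
5) ,,,@@
,,,,,
,,,,,
,,,,,
,,,@@
,,,,,
,@,,@
6) @,,@@
,,,,,
,,,,,
,,,,,
,,,,,
@,,@@
@,,@@
7) @,,@,
,,,,@
,,,,,
,,,,,
,,,,@
@,,@,
,@@,,
8) @@@@@
,,,,@
,,,,,
,,,,,
,,,,@
@@@@@
@@@@,
9) ,,,,,
,@@,@
,,,,,
,,,,,
,@@,@
,,,,,
,,,,,

1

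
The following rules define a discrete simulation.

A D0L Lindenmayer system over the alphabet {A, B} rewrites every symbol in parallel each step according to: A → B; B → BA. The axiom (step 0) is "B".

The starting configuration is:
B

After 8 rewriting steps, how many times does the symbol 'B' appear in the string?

34

k=0  B
k=1  BA
k=2  BAB
k=3  BABBA
k=4  BABBABAB
k=5  BABBABABBABBA
k=6  BABBABABBABBABABBABAB
k=7  BABBABABBABBABABBABABBABBABABBABBA
k=8  BABBABABBABBABABBABABBABBABABBABBABABBABABBABBABABBABAB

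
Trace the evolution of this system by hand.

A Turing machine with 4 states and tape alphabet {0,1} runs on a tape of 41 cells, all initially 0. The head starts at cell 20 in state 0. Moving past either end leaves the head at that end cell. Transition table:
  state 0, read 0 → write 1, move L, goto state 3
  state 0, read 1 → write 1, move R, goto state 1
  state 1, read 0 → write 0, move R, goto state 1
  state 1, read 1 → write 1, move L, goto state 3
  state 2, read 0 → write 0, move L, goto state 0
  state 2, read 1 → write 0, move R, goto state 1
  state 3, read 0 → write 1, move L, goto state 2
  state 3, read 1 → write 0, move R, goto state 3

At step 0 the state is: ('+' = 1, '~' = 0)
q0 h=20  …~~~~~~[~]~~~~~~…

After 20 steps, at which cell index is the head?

0) q0 h=20  …~~~~~~[~]~~~~~~…
1) q3 h=19  …~~~~~~[~]+~~~~~…
2) q2 h=18  …~~~~~~[~]++~~~~…
3) q0 h=17  …~~~~~~[~]~++~~~…
4) q3 h=16  …~~~~~~[~]+~++~~…
5) q2 h=15  …~~~~~~[~]++~++~…
6) q0 h=14  …~~~~~~[~]~++~++…
7) q3 h=13  …~~~~~~[~]+~++~+…
8) q2 h=12  …~~~~~~[~]++~++~…
9) q0 h=11  …~~~~~~[~]~++~++…
10) q3 h=10  …~~~~~~[~]+~++~+…
11) q2 h= 9  …~~~~~~[~]++~++~…
12) q0 h= 8  …~~~~~~[~]~++~++…
13) q3 h= 7  …~~~~~~[~]+~++~+…
14) q2 h= 6  |~~~~~~[~]++~++~…
15) q0 h= 5  |~~~~~[~]~++~++…
16) q3 h= 4  |~~~~[~]+~++~+…
17) q2 h= 3  |~~~[~]++~++~…
18) q0 h= 2  |~~[~]~++~++…
19) q3 h= 1  |~[~]+~++~+…
20) q2 h= 0  |[~]++~++~…

0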